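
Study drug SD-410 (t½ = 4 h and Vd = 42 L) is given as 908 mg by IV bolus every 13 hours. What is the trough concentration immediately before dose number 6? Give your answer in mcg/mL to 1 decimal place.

2.5 mcg/mL

f = (1/2)^(τ/t½) = (1/2)^(13/4) ≈ 0.1051.
C₀ = D/Vd = 908/42 ≈ 21.619 mcg/mL.
Before the 6th dose, 5 doses have been given. Superposition: Cmin = C₀·(f + f² + … + f^5).
≈ 21.619 × (0.1051 + 0.0110 + 0.0012 + 0.0001 + 0.0000) ≈ 21.619 × 0.1174 ≈ 2.538 mcg/mL.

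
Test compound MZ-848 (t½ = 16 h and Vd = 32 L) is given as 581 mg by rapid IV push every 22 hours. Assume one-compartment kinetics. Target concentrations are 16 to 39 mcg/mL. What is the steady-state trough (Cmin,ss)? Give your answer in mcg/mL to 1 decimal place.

Over one 22-h interval, 22/16 ≈ 1.375 half-lives elapse, leaving f ≈ 0.3856 of each dose.
Each bolus raises the concentration by D/Vd = 581/32 ≈ 18.156 mcg/mL.
Steady-state trough Cmin,ss = C₀·f/(1−f) ≈ 18.156 × 0.3856/0.6144 ≈ 11.395 mcg/mL.
Trough 11.4 mcg/mL vs MEC 16 mcg/mL: subtherapeutic.

11.4 mcg/mL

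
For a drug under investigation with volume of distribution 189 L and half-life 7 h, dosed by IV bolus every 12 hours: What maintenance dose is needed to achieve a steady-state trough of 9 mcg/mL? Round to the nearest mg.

3881 mg

τ/t½ = 12/7 ≈ 1.7143, so f = (1/2)^(12/7) ≈ 0.304753.
Cmin,ss = (D/Vd)·f/(1−f), so D = Cmin,ss·Vd·(1−f)/f.
D = 9 × 189 × (1−f)/f ≈ 9 × 189 × 2.28135 ≈ 3880.58 mg.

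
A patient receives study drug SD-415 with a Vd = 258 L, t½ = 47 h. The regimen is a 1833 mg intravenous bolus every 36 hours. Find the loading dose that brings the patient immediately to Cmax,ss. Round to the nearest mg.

4450 mg

f = (1/2)^(36/47) ≈ 0.588063; accumulation ratio R = 1/(1−f) ≈ 2.42756.
Loading dose to hit Cmax,ss on first dose: D_load = D_maint·R ≈ 1833 × 2.42756 ≈ 4449.72 mg.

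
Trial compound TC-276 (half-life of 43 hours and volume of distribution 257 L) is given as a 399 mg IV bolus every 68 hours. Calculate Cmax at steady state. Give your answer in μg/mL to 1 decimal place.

k = ln2/t½ = ln2/43 ≈ 0.016120 h⁻¹; fraction remaining f = e^(−kτ) = e^(−0.016120×68) ≈ 0.3342.
Accumulation ratio R = 1/(1 − f) ≈ 1/0.6658 ≈ 1.5020.
Each bolus raises the concentration by D/Vd = 399/257 ≈ 1.553 μg/mL.
Steady-state peak Cmax,ss = C₀·R ≈ 1.553 × 1.5020 ≈ 2.333 μg/mL.

2.3 μg/mL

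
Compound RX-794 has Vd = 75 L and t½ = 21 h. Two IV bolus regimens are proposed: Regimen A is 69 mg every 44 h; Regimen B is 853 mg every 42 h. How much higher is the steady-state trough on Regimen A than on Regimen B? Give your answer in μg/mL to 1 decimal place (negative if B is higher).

-3.5 μg/mL

Regimen A: f = (1/2)^(44/21) ≈ 0.2340; Cmin,ss = (69/75)·f/(1−f) ≈ 0.281 μg/mL.
Regimen B: f = (1/2)^(42/21) ≈ 0.2500; Cmin,ss = (853/75)·f/(1−f) ≈ 3.791 μg/mL.
Difference ≈ 0.281 − 3.791 ≈ -3.510 μg/mL.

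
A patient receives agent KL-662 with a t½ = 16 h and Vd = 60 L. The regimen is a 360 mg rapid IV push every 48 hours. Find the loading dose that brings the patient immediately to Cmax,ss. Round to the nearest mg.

f = (1/2)^(48/16) ≈ 0.125000; accumulation ratio R = 1/(1−f) ≈ 1.14286.
Loading dose to hit Cmax,ss on first dose: D_load = D_maint·R ≈ 360 × 1.14286 ≈ 411.43 mg.

411 mg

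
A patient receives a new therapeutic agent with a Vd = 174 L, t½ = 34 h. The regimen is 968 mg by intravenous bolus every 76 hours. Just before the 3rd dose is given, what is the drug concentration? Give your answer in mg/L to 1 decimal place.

f = (1/2)^(τ/t½) = (1/2)^(76/34) ≈ 0.2124.
C₀ = D/Vd = 968/174 ≈ 5.563 mg/L.
Before the 3rd dose, 2 doses have been given. Superposition: Cmin = C₀·(f + f²).
≈ 5.563 × (0.2124 + 0.0451) ≈ 5.563 × 0.2575 ≈ 1.432 mg/L.

1.4 mg/L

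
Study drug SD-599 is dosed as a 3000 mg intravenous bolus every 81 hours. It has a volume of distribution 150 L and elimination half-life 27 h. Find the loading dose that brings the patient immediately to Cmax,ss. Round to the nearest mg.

3429 mg

f = (1/2)^(81/27) ≈ 0.125000; accumulation ratio R = 1/(1−f) ≈ 1.14286.
Loading dose to hit Cmax,ss on first dose: D_load = D_maint·R ≈ 3000 × 1.14286 ≈ 3428.58 mg.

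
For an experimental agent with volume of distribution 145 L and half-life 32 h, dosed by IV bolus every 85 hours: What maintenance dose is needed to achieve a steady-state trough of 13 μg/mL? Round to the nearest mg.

τ/t½ = 85/32 ≈ 2.6562, so f = (1/2)^(85/32) ≈ 0.158631.
Cmin,ss = (D/Vd)·f/(1−f), so D = Cmin,ss·Vd·(1−f)/f.
D = 13 × 145 × (1−f)/f ≈ 13 × 145 × 5.30394 ≈ 9997.93 mg.

9998 mg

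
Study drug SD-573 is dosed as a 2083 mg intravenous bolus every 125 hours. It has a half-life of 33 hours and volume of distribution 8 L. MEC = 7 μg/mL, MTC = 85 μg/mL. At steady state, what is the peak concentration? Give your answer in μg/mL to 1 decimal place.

Over one 125-h interval, 125/33 ≈ 3.7879 half-lives elapse, leaving f ≈ 0.0724 of each dose.
At steady state, accumulation factor R = 1/(1 − e^(−kτ)) ≈ 1.0781.
Each bolus raises the concentration by D/Vd = 2083/8 ≈ 260.375 μg/mL.
Steady-state peak Cmax,ss = C₀·R ≈ 260.375 × 1.0781 ≈ 280.710 μg/mL.
Peak 280.7 μg/mL vs MTC 85 μg/mL: exceeds toxic threshold.

280.7 μg/mL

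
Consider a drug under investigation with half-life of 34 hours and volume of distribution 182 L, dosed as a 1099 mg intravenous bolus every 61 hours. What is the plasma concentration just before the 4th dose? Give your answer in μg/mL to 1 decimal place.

f = (1/2)^(τ/t½) = (1/2)^(61/34) ≈ 0.2883.
C₀ = D/Vd = 1099/182 ≈ 6.038 μg/mL.
Before the 4th dose, 3 doses have been given. Superposition: Cmin = C₀·(f + f² + … + f^3).
≈ 6.038 × (0.2883 + 0.0831 + 0.0240) ≈ 6.038 × 0.3954 ≈ 2.387 μg/mL.

2.4 μg/mL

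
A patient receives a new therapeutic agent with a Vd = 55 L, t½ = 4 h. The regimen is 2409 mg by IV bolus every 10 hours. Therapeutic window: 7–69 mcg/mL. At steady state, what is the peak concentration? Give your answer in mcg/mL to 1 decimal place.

Over one 10-h interval, 10/4 ≈ 2.5 half-lives elapse, leaving f ≈ 0.1768 of each dose.
Accumulation ratio R = 1/(1 − f) ≈ 1/0.8232 ≈ 1.2148.
Single-dose peak C₀ = D/Vd = 2409/55 ≈ 43.800 mcg/mL.
Steady-state peak Cmax,ss = C₀·R ≈ 43.800 × 1.2148 ≈ 53.208 mcg/mL.
Peak 53.2 mcg/mL vs MTC 69 mcg/mL: below toxic threshold.

53.2 mcg/mL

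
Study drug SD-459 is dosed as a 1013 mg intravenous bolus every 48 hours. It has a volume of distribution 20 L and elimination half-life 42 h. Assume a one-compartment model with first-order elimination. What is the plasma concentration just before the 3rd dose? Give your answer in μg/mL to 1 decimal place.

f = (1/2)^(τ/t½) = (1/2)^(48/42) ≈ 0.4529.
C₀ = D/Vd = 1013/20 ≈ 50.650 μg/mL.
Before the 3rd dose, 2 doses have been given. Superposition: Cmin = C₀·(f + f²).
≈ 50.650 × (0.4529 + 0.2051) ≈ 50.650 × 0.6580 ≈ 33.328 μg/mL.

33.3 μg/mL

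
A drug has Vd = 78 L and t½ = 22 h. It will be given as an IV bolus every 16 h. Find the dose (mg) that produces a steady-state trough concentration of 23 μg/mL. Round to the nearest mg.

τ/t½ = 16/22 ≈ 0.72727, so f = (1/2)^(16/22) ≈ 0.604045.
Cmin,ss = (D/Vd)·f/(1−f), so D = Cmin,ss·Vd·(1−f)/f.
D = 23 × 78 × (1−f)/f ≈ 23 × 78 × 0.65551 ≈ 1175.98 mg.

1176 mg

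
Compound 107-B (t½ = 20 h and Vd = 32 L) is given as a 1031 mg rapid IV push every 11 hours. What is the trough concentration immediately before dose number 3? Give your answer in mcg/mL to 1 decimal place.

37.0 mcg/mL

f = (1/2)^(τ/t½) = (1/2)^(11/20) ≈ 0.6830.
C₀ = D/Vd = 1031/32 ≈ 32.219 mcg/mL.
Before the 3rd dose, 2 doses have been given. Superposition: Cmin = C₀·(f + f²).
≈ 32.219 × (0.6830 + 0.4665) ≈ 32.219 × 1.1495 ≈ 37.036 mcg/mL.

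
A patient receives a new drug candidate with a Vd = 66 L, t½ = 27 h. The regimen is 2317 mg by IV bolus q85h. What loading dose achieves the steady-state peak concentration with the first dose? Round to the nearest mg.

2612 mg

f = (1/2)^(85/27) ≈ 0.112801; accumulation ratio R = 1/(1−f) ≈ 1.12714.
Loading dose to hit Cmax,ss on first dose: D_load = D_maint·R ≈ 2317 × 1.12714 ≈ 2611.58 mg.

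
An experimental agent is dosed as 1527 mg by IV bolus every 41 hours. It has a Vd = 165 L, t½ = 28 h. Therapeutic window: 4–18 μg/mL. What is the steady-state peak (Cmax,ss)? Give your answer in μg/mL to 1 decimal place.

τ/t½ = 41/28 ≈ 1.4643, so fraction remaining f = (1/2)^(41/28) ≈ 0.3624.
At steady state, accumulation factor R = 1/(1 − e^(−kτ)) ≈ 1.5684.
Each bolus raises the concentration by D/Vd = 1527/165 ≈ 9.255 μg/mL.
Steady-state peak Cmax,ss = C₀·R ≈ 9.255 × 1.5684 ≈ 14.516 μg/mL.
Peak 14.5 μg/mL vs MTC 18 μg/mL: below toxic threshold.

14.5 μg/mL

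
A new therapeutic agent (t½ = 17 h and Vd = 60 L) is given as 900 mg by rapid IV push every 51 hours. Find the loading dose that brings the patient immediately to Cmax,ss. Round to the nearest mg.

f = (1/2)^(51/17) ≈ 0.125000; accumulation ratio R = 1/(1−f) ≈ 1.14286.
Loading dose to hit Cmax,ss on first dose: D_load = D_maint·R ≈ 900 × 1.14286 ≈ 1028.57 mg.

1029 mg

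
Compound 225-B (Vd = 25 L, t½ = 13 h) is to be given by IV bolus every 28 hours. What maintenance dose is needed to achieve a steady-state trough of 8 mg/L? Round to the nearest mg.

τ/t½ = 28/13 ≈ 2.1538, so f = (1/2)^(28/13) ≈ 0.224713.
Cmin,ss = (D/Vd)·f/(1−f), so D = Cmin,ss·Vd·(1−f)/f.
D = 8 × 25 × (1−f)/f ≈ 8 × 25 × 3.45012 ≈ 690.02 mg.

690 mg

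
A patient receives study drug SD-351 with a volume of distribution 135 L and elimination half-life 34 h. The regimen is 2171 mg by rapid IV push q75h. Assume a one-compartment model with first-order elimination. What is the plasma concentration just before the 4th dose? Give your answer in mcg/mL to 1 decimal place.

f = (1/2)^(τ/t½) = (1/2)^(75/34) ≈ 0.2168.
C₀ = D/Vd = 2171/135 ≈ 16.081 mcg/mL.
Before the 4th dose, 3 doses have been given. Superposition: Cmin = C₀·(f + f² + … + f^3).
≈ 16.081 × (0.2168 + 0.0470 + 0.0102) ≈ 16.081 × 0.2740 ≈ 4.406 mcg/mL.

4.4 mcg/mL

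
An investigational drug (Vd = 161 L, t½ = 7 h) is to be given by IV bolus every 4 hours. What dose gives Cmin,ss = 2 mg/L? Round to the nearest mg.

156 mg

τ/t½ = 4/7 ≈ 0.57143, so f = (1/2)^(4/7) ≈ 0.672950.
Cmin,ss = (D/Vd)·f/(1−f), so D = Cmin,ss·Vd·(1−f)/f.
D = 2 × 161 × (1−f)/f ≈ 2 × 161 × 0.48599 ≈ 156.49 mg.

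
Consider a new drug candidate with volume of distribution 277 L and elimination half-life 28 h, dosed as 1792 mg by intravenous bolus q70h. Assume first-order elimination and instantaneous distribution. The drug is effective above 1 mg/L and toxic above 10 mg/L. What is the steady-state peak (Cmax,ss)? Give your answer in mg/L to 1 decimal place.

τ/t½ = 70/28 ≈ 2.5, so fraction remaining f = (1/2)^(70/28) ≈ 0.1768.
Accumulation ratio R = 1/(1 − f) ≈ 1/0.8232 ≈ 1.2148.
Each bolus raises the concentration by D/Vd = 1792/277 ≈ 6.469 mg/L.
Steady-state peak Cmax,ss = C₀·R ≈ 6.469 × 1.2148 ≈ 7.859 mg/L.
Peak 7.9 mg/L vs MTC 10 mg/L: below toxic threshold.

7.9 mg/L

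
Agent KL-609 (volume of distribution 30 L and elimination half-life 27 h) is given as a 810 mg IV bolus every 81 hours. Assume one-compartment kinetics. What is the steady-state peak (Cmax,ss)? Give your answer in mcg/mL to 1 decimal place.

The dosing interval is 3 half-lives, so f = 2^(−3) = 0.125.
At steady state, R = 1/(1 − 0.125) = 8/7.
Single-dose peak C₀ = D/Vd = 810/30 = 27 mcg/mL.
Steady-state peak Cmax,ss = C₀·R = 27 × 8/7 ≈ 30.857 mcg/mL.

30.9 mcg/mL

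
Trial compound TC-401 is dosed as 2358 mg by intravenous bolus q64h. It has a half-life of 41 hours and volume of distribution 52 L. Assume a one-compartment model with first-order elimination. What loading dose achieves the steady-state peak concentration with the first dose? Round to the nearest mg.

3567 mg

f = (1/2)^(64/41) ≈ 0.338922; accumulation ratio R = 1/(1−f) ≈ 1.51268.
Loading dose to hit Cmax,ss on first dose: D_load = D_maint·R ≈ 2358 × 1.51268 ≈ 3566.90 mg.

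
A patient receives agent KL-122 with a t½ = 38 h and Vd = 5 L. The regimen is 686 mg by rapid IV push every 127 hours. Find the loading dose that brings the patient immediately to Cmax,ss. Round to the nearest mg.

761 mg

f = (1/2)^(127/38) ≈ 0.098611; accumulation ratio R = 1/(1−f) ≈ 1.10940.
Loading dose to hit Cmax,ss on first dose: D_load = D_maint·R ≈ 686 × 1.10940 ≈ 761.05 mg.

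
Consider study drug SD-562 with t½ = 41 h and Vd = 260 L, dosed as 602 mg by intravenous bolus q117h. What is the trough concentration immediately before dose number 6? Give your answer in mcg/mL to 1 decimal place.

f = (1/2)^(τ/t½) = (1/2)^(117/41) ≈ 0.1383.
C₀ = D/Vd = 602/260 ≈ 2.315 mcg/mL.
Before the 6th dose, 5 doses have been given. Superposition: Cmin = C₀·(f + f² + … + f^5).
≈ 2.315 × (0.1383 + 0.0191 + 0.0026 + 0.0004 + 0.0001) ≈ 2.315 × 0.1605 ≈ 0.372 mcg/mL.

0.4 mcg/mL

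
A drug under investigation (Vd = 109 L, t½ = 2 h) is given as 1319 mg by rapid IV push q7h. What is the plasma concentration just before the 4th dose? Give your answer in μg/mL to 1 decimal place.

1.2 μg/mL

f = (1/2)^(τ/t½) = (1/2)^(7/2) ≈ 0.0884.
C₀ = D/Vd = 1319/109 ≈ 12.101 μg/mL.
Before the 4th dose, 3 doses have been given. Superposition: Cmin = C₀·(f + f² + … + f^3).
≈ 12.101 × (0.0884 + 0.0078 + 0.0007) ≈ 12.101 × 0.0969 ≈ 1.173 μg/mL.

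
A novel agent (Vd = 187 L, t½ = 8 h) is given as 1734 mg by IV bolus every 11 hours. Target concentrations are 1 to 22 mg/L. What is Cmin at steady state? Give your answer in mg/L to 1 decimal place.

k = ln2/t½ = ln2/8 ≈ 0.086643 h⁻¹; fraction remaining f = e^(−kτ) = e^(−0.086643×11) ≈ 0.3856.
Single-dose peak C₀ = D/Vd = 1734/187 ≈ 9.273 mg/L.
Steady-state trough Cmin,ss = C₀·f/(1−f) ≈ 9.273 × 0.3856/0.6144 ≈ 5.820 mg/L.
Trough 5.8 mg/L vs MEC 1 mg/L: adequate.

5.8 mg/L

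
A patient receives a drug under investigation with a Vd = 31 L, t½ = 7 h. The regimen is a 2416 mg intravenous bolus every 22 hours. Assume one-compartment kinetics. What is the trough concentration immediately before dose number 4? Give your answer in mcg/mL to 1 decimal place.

9.9 mcg/mL

f = (1/2)^(τ/t½) = (1/2)^(22/7) ≈ 0.1132.
C₀ = D/Vd = 2416/31 ≈ 77.935 mcg/mL.
Before the 4th dose, 3 doses have been given. Superposition: Cmin = C₀·(f + f² + … + f^3).
≈ 77.935 × (0.1132 + 0.0128 + 0.0015) ≈ 77.935 × 0.1275 ≈ 9.937 mcg/mL.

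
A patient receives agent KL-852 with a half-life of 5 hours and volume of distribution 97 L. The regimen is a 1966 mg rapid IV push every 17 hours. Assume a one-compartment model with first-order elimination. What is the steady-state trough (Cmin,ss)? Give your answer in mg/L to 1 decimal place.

τ/t½ = 17/5 ≈ 3.4, so fraction remaining f = (1/2)^(17/5) ≈ 0.0947.
Each bolus raises the concentration by D/Vd = 1966/97 ≈ 20.268 mg/L.
Steady-state trough Cmin,ss = C₀·f/(1−f) ≈ 20.268 × 0.0947/0.9053 ≈ 2.120 mg/L.

2.1 mg/L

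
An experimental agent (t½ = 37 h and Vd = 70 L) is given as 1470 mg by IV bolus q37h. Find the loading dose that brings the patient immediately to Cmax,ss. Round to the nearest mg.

f = (1/2)^(37/37) ≈ 0.500000; accumulation ratio R = 1/(1−f) ≈ 2.00000.
Loading dose to hit Cmax,ss on first dose: D_load = D_maint·R ≈ 1470 × 2.00000 ≈ 2940.00 mg.

2940 mg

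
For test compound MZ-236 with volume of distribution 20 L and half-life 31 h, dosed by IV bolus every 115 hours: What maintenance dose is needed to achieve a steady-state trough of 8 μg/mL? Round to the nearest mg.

1933 mg

τ/t½ = 115/31 ≈ 3.7097, so f = (1/2)^(115/31) ≈ 0.076432.
Cmin,ss = (D/Vd)·f/(1−f), so D = Cmin,ss·Vd·(1−f)/f.
D = 8 × 20 × (1−f)/f ≈ 8 × 20 × 12.08353 ≈ 1933.36 mg.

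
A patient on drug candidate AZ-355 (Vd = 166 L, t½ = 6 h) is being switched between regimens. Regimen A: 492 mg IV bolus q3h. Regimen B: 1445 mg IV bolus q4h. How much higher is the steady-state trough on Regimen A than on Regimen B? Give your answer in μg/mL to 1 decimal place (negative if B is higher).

-7.7 μg/mL

Regimen A: f = (1/2)^(3/6) ≈ 0.7071; Cmin,ss = (492/166)·f/(1−f) ≈ 7.155 μg/mL.
Regimen B: f = (1/2)^(4/6) ≈ 0.6300; Cmin,ss = (1445/166)·f/(1−f) ≈ 14.822 μg/mL.
Difference ≈ 7.155 − 14.822 ≈ -7.667 μg/mL.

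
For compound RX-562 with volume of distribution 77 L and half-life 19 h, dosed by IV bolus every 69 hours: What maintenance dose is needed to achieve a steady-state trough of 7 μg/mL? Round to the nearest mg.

6141 mg

τ/t½ = 69/19 ≈ 3.6316, so f = (1/2)^(69/19) ≈ 0.080684.
Cmin,ss = (D/Vd)·f/(1−f), so D = Cmin,ss·Vd·(1−f)/f.
D = 7 × 77 × (1−f)/f ≈ 7 × 77 × 11.39403 ≈ 6141.38 mg.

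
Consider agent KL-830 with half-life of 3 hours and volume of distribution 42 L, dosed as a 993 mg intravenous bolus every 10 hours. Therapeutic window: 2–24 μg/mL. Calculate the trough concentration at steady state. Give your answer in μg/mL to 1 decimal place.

k = ln2/t½ = ln2/3 ≈ 0.231049 h⁻¹; fraction remaining f = e^(−kτ) = e^(−0.231049×10) ≈ 0.0992.
Accumulation ratio R = 1/(1 − f) ≈ 1/0.9008 ≈ 1.1101.
Each bolus raises the concentration by D/Vd = 993/42 ≈ 23.643 μg/mL.
Cmax,ss = C₀/(1 − f) ≈ 23.643/0.9008 ≈ 26.247 μg/mL.
Steady-state trough Cmin,ss = Cmax,ss·f ≈ 26.247 × 0.0992 ≈ 2.604 μg/mL.
Trough 2.6 μg/mL vs MEC 2 μg/mL: adequate.

2.6 μg/mL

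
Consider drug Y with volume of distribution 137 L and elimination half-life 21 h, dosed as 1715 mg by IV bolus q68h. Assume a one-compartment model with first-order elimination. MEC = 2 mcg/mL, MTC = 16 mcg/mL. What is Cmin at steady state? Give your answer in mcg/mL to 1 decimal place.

Over one 68-h interval, 68/21 ≈ 3.2381 half-lives elapse, leaving f ≈ 0.1060 of each dose.
Single-dose peak C₀ = D/Vd = 1715/137 ≈ 12.518 mcg/mL.
Steady-state trough Cmin,ss = C₀·f/(1−f) ≈ 12.518 × 0.1060/0.8940 ≈ 1.484 mcg/mL.
Trough 1.5 mcg/mL vs MEC 2 mcg/mL: subtherapeutic.

1.5 mcg/mL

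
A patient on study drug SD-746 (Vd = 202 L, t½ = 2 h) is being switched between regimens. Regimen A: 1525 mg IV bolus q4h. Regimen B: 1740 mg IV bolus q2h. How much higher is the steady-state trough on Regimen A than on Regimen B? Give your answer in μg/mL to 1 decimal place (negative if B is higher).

-6.1 μg/mL

Regimen A: f = (1/2)^(4/2) ≈ 0.2500; Cmin,ss = (1525/202)·f/(1−f) ≈ 2.517 μg/mL.
Regimen B: f = (1/2)^(2/2) ≈ 0.5000; Cmin,ss = (1740/202)·f/(1−f) ≈ 8.614 μg/mL.
Difference ≈ 2.517 − 8.614 ≈ -6.097 μg/mL.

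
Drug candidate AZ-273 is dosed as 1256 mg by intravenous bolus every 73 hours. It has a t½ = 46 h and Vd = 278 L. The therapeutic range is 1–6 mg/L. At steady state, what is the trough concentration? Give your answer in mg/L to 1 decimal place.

2.3 mg/L

k = ln2/t½ = ln2/46 ≈ 0.015068 h⁻¹; fraction remaining f = e^(−kτ) = e^(−0.015068×73) ≈ 0.3329.
Single-dose peak C₀ = D/Vd = 1256/278 ≈ 4.518 mg/L.
Steady-state trough Cmin,ss = C₀·f/(1−f) ≈ 4.518 × 0.3329/0.6671 ≈ 2.255 mg/L.
Trough 2.3 mg/L vs MEC 1 mg/L: adequate.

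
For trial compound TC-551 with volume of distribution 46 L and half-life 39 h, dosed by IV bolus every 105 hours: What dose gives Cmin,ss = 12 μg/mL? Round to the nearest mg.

τ/t½ = 105/39 ≈ 2.6923, so f = (1/2)^(105/39) ≈ 0.154716.
Cmin,ss = (D/Vd)·f/(1−f), so D = Cmin,ss·Vd·(1−f)/f.
D = 12 × 46 × (1−f)/f ≈ 12 × 46 × 5.46346 ≈ 3015.83 mg.

3016 mg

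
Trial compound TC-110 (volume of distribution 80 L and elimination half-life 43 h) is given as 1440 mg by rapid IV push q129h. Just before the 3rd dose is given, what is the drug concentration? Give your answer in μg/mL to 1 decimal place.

f = (1/2)^(τ/t½) = (1/2)^(129/43) ≈ 0.1250.
C₀ = D/Vd = 1440/80 ≈ 18.000 μg/mL.
Before the 3rd dose, 2 doses have been given. Superposition: Cmin = C₀·(f + f²).
≈ 18.000 × (0.1250 + 0.0156) ≈ 18.000 × 0.1406 ≈ 2.531 μg/mL.

2.5 μg/mL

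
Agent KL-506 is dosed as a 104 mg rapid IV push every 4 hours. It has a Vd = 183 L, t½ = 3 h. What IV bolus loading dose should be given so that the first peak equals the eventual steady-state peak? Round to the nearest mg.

f = (1/2)^(4/3) ≈ 0.396850; accumulation ratio R = 1/(1−f) ≈ 1.65796.
Loading dose to hit Cmax,ss on first dose: D_load = D_maint·R ≈ 104 × 1.65796 ≈ 172.43 mg.

172 mg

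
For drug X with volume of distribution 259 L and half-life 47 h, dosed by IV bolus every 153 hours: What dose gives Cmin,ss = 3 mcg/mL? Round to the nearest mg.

6642 mg

τ/t½ = 153/47 ≈ 3.2553, so f = (1/2)^(153/47) ≈ 0.104725.
Cmin,ss = (D/Vd)·f/(1−f), so D = Cmin,ss·Vd·(1−f)/f.
D = 3 × 259 × (1−f)/f ≈ 3 × 259 × 8.54882 ≈ 6642.43 mg.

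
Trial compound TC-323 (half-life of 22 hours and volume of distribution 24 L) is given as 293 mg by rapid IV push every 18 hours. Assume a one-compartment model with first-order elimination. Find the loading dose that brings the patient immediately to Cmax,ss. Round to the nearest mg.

677 mg

f = (1/2)^(18/22) ≈ 0.567156; accumulation ratio R = 1/(1−f) ≈ 2.31030.
Loading dose to hit Cmax,ss on first dose: D_load = D_maint·R ≈ 293 × 2.31030 ≈ 676.92 mg.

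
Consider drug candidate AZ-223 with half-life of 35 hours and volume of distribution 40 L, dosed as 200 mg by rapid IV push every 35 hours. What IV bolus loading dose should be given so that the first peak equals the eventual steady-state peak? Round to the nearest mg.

400 mg

f = (1/2)^(35/35) ≈ 0.500000; accumulation ratio R = 1/(1−f) ≈ 2.00000.
Loading dose to hit Cmax,ss on first dose: D_load = D_maint·R ≈ 200 × 2.00000 ≈ 400.00 mg.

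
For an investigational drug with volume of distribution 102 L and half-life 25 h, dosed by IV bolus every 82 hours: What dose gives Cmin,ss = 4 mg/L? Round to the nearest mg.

3555 mg

τ/t½ = 82/25 ≈ 3.28, so f = (1/2)^(82/25) ≈ 0.102949.
Cmin,ss = (D/Vd)·f/(1−f), so D = Cmin,ss·Vd·(1−f)/f.
D = 4 × 102 × (1−f)/f ≈ 4 × 102 × 8.71355 ≈ 3555.13 mg.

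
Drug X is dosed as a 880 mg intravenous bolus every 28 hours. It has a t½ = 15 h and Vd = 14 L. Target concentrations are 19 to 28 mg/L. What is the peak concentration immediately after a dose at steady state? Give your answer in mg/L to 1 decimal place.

k = ln2/t½ = ln2/15 ≈ 0.046210 h⁻¹; fraction remaining f = e^(−kτ) = e^(−0.046210×28) ≈ 0.2742.
Accumulation ratio R = 1/(1 − f) ≈ 1/0.7258 ≈ 1.3778.
Single-dose peak C₀ = D/Vd = 880/14 ≈ 62.857 mg/L.
Steady-state peak Cmax,ss = C₀·R ≈ 62.857 × 1.3778 ≈ 86.604 mg/L.
Peak 86.6 mg/L vs MTC 28 mg/L: exceeds toxic threshold.

86.6 mg/L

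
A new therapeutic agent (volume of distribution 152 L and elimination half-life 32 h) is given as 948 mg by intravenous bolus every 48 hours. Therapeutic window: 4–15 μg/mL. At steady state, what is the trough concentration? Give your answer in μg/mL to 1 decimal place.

k = ln2/t½ = ln2/32 ≈ 0.021661 h⁻¹; fraction remaining f = e^(−kτ) = e^(−0.021661×48) ≈ 0.3536.
At steady state, accumulation factor R = 1/(1 − e^(−kτ)) ≈ 1.5470.
Single-dose peak C₀ = D/Vd = 948/152 ≈ 6.237 μg/mL.
Cmax,ss = C₀/(1 − f) ≈ 6.237/0.6464 ≈ 9.649 μg/mL.
Steady-state trough Cmin,ss = Cmax,ss·f ≈ 9.649 × 0.3536 ≈ 3.412 μg/mL.
Trough 3.4 μg/mL vs MEC 4 μg/mL: subtherapeutic.

3.4 μg/mL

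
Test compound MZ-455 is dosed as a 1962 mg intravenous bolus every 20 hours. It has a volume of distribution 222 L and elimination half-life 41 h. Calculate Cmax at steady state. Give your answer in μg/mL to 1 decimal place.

τ/t½ = 20/41 ≈ 0.4878, so fraction remaining f = (1/2)^(20/41) ≈ 0.7131.
Accumulation ratio R = 1/(1 − f) ≈ 1/0.2869 ≈ 3.4855.
Single-dose peak C₀ = D/Vd = 1962/222 ≈ 8.838 μg/mL.
Steady-state peak Cmax,ss = C₀·R ≈ 8.838 × 3.4855 ≈ 30.805 μg/mL.

30.8 μg/mL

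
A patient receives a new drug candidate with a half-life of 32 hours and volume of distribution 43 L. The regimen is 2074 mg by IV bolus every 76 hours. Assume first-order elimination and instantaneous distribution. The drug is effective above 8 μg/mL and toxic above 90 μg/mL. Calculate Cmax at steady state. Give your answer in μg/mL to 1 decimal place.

59.8 μg/mL

k = ln2/t½ = ln2/32 ≈ 0.021661 h⁻¹; fraction remaining f = e^(−kτ) = e^(−0.021661×76) ≈ 0.1928.
At steady state, accumulation factor R = 1/(1 − e^(−kτ)) ≈ 1.2389.
Single-dose peak C₀ = D/Vd = 2074/43 ≈ 48.233 μg/mL.
Cmax,ss = C₀/(1 − f) ≈ 48.233/0.8072 ≈ 59.753 μg/mL.
Peak 59.8 μg/mL vs MTC 90 μg/mL: below toxic threshold.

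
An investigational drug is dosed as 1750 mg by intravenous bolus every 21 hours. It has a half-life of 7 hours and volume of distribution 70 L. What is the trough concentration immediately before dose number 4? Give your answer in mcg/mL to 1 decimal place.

f = (1/2)^(τ/t½) = (1/2)^(21/7) ≈ 0.1250.
C₀ = D/Vd = 1750/70 ≈ 25.000 mcg/mL.
Before the 4th dose, 3 doses have been given. Superposition: Cmin = C₀·(f + f² + … + f^3).
≈ 25.000 × (0.1250 + 0.0156 + 0.0020) ≈ 25.000 × 0.1426 ≈ 3.565 mcg/mL.

3.6 mcg/mL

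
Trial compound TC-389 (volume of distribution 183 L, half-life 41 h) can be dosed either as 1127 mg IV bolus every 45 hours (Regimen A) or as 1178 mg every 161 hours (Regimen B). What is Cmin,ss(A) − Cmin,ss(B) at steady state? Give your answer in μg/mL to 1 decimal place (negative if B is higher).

Regimen A: f = (1/2)^(45/41) ≈ 0.4673; Cmin,ss = (1127/183)·f/(1−f) ≈ 5.402 μg/mL.
Regimen B: f = (1/2)^(161/41) ≈ 0.0658; Cmin,ss = (1178/183)·f/(1−f) ≈ 0.453 μg/mL.
Difference ≈ 5.402 − 0.453 ≈ 4.949 μg/mL.

4.9 μg/mL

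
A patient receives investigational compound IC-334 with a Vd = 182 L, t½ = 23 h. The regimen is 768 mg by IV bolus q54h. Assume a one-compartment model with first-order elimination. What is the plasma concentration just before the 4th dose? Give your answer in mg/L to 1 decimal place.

1.0 mg/L

f = (1/2)^(τ/t½) = (1/2)^(54/23) ≈ 0.1964.
C₀ = D/Vd = 768/182 ≈ 4.220 mg/L.
Before the 4th dose, 3 doses have been given. Superposition: Cmin = C₀·(f + f² + … + f^3).
≈ 4.220 × (0.1964 + 0.0386 + 0.0076) ≈ 4.220 × 0.2426 ≈ 1.024 mg/L.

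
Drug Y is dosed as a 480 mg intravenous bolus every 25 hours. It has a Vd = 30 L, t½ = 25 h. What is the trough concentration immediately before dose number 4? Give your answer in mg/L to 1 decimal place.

14.0 mg/L

f = (1/2)^(τ/t½) = (1/2)^(25/25) ≈ 0.5000.
C₀ = D/Vd = 480/30 ≈ 16.000 mg/L.
Before the 4th dose, 3 doses have been given. Superposition: Cmin = C₀·(f + f² + … + f^3).
≈ 16.000 × (0.5000 + 0.2500 + 0.1250) ≈ 16.000 × 0.8750 ≈ 14.000 mg/L.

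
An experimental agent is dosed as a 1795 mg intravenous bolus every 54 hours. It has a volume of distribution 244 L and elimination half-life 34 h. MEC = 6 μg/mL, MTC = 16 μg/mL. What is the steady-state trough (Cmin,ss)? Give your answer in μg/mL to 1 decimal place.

3.7 μg/mL

Over one 54-h interval, 54/34 ≈ 1.5882 half-lives elapse, leaving f ≈ 0.3326 of each dose.
Accumulation ratio R = 1/(1 − f) ≈ 1/0.6674 ≈ 1.4984.
Each bolus raises the concentration by D/Vd = 1795/244 ≈ 7.357 μg/mL.
Steady-state peak Cmax,ss = C₀·R ≈ 7.357 × 1.4984 ≈ 11.024 μg/mL.
One interval later, Cmin,ss = Cmax,ss·e^(−kτ) ≈ 11.024 × 0.3326 ≈ 3.667 μg/mL.
Trough 3.7 μg/mL vs MEC 6 μg/mL: subtherapeutic.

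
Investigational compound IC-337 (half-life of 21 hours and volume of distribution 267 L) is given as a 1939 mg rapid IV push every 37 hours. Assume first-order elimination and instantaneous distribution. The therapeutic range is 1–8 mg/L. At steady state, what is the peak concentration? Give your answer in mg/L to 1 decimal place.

10.3 mg/L

τ/t½ = 37/21 ≈ 1.7619, so fraction remaining f = (1/2)^(37/21) ≈ 0.2949.
At steady state, accumulation factor R = 1/(1 − e^(−kτ)) ≈ 1.4182.
Each bolus raises the concentration by D/Vd = 1939/267 ≈ 7.262 mg/L.
Steady-state peak Cmax,ss = C₀·R ≈ 7.262 × 1.4182 ≈ 10.299 mg/L.
Peak 10.3 mg/L vs MTC 8 mg/L: exceeds toxic threshold.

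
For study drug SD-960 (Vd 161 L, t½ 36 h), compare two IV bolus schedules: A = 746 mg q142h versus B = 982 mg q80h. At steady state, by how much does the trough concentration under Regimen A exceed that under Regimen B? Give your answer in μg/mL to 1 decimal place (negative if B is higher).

Regimen A: f = (1/2)^(142/36) ≈ 0.0650; Cmin,ss = (746/161)·f/(1−f) ≈ 0.322 μg/mL.
Regimen B: f = (1/2)^(80/36) ≈ 0.2143; Cmin,ss = (982/161)·f/(1−f) ≈ 1.664 μg/mL.
Difference ≈ 0.322 − 1.664 ≈ -1.342 μg/mL.

-1.3 μg/mL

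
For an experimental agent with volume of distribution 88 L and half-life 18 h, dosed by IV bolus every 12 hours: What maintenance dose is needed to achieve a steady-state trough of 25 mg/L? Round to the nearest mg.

τ/t½ = 12/18 ≈ 0.66667, so f = (1/2)^(12/18) ≈ 0.629961.
Cmin,ss = (D/Vd)·f/(1−f), so D = Cmin,ss·Vd·(1−f)/f.
D = 25 × 88 × (1−f)/f ≈ 25 × 88 × 0.58740 ≈ 1292.28 mg.

1292 mg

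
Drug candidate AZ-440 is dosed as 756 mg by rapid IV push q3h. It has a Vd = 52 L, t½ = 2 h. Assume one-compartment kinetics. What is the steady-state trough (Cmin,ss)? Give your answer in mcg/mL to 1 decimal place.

8.0 mcg/mL

k = ln2/t½ = ln2/2 ≈ 0.346574 h⁻¹; fraction remaining f = e^(−kτ) = e^(−0.346574×3) ≈ 0.3536.
Accumulation ratio R = 1/(1 − f) ≈ 1/0.6464 ≈ 1.5470.
Single-dose peak C₀ = D/Vd = 756/52 ≈ 14.538 mcg/mL.
Cmax,ss = C₀/(1 − f) ≈ 14.538/0.6464 ≈ 22.491 mcg/mL.
One interval later, Cmin,ss = Cmax,ss·e^(−kτ) ≈ 22.491 × 0.3536 ≈ 7.953 mcg/mL.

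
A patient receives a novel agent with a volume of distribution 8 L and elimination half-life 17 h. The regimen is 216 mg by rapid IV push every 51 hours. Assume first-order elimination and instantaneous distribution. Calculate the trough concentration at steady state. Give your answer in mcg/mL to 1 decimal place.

The dosing interval is 3 half-lives, so f = 2^(−3) = 0.125.
Accumulation ratio R = 1/(1 − f) = 1/0.875 = 8/7.
Single-dose peak C₀ = D/Vd = 216/8 = 27 mcg/mL.
Steady-state peak Cmax,ss = C₀·R = 27 × 8/7 ≈ 30.857 mcg/mL.
Steady-state trough Cmin,ss = Cmax,ss·f ≈ 30.857 × 0.125 ≈ 3.857 mcg/mL.

3.9 mcg/mL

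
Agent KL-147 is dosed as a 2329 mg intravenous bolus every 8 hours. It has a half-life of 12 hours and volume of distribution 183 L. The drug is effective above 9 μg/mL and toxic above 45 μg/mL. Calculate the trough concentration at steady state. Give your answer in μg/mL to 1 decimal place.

21.7 μg/mL

k = ln2/t½ = ln2/12 ≈ 0.057762 h⁻¹; fraction remaining f = e^(−kτ) = e^(−0.057762×8) ≈ 0.6300.
Each bolus raises the concentration by D/Vd = 2329/183 ≈ 12.727 μg/mL.
Steady-state trough Cmin,ss = C₀·f/(1−f) ≈ 12.727 × 0.6300/0.3700 ≈ 21.670 μg/mL.
Trough 21.7 μg/mL vs MEC 9 μg/mL: adequate.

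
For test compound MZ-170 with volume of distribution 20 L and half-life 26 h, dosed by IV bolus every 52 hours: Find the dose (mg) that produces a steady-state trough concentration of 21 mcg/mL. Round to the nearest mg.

1260 mg

τ/t½ = 52/26 ≈ 2, so f = (1/2)^(52/26) ≈ 0.250000.
Cmin,ss = (D/Vd)·f/(1−f), so D = Cmin,ss·Vd·(1−f)/f.
D = 21 × 20 × (1−f)/f ≈ 21 × 20 × 3.00000 ≈ 1260.00 mg.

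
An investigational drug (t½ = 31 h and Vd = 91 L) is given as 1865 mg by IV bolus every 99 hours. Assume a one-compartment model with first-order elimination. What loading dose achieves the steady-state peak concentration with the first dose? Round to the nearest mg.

2094 mg

f = (1/2)^(99/31) ≈ 0.109307; accumulation ratio R = 1/(1−f) ≈ 1.12272.
Loading dose to hit Cmax,ss on first dose: D_load = D_maint·R ≈ 1865 × 1.12272 ≈ 2093.87 mg.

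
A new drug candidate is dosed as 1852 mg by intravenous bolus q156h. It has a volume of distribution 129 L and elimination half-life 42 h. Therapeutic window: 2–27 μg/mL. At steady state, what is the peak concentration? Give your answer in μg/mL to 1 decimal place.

k = ln2/t½ = ln2/42 ≈ 0.016504 h⁻¹; fraction remaining f = e^(−kτ) = e^(−0.016504×156) ≈ 0.0762.
Accumulation ratio R = 1/(1 − f) ≈ 1/0.9238 ≈ 1.0825.
Single-dose peak C₀ = D/Vd = 1852/129 ≈ 14.357 μg/mL.
Steady-state peak Cmax,ss = C₀·R ≈ 14.357 × 1.0825 ≈ 15.541 μg/mL.
Peak 15.5 μg/mL vs MTC 27 μg/mL: below toxic threshold.

15.5 μg/mL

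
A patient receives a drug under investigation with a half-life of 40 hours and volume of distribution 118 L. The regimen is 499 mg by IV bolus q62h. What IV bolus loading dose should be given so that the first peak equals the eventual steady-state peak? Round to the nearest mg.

f = (1/2)^(62/40) ≈ 0.341510; accumulation ratio R = 1/(1−f) ≈ 1.51863.
Loading dose to hit Cmax,ss on first dose: D_load = D_maint·R ≈ 499 × 1.51863 ≈ 757.80 mg.

758 mg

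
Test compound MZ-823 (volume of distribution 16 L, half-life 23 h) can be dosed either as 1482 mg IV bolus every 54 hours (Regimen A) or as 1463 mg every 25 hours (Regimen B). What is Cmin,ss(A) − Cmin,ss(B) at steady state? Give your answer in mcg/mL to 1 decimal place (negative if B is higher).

-58.7 mcg/mL

Regimen A: f = (1/2)^(54/23) ≈ 0.1964; Cmin,ss = (1482/16)·f/(1−f) ≈ 22.638 mcg/mL.
Regimen B: f = (1/2)^(25/23) ≈ 0.4708; Cmin,ss = (1463/16)·f/(1−f) ≈ 81.347 mcg/mL.
Difference ≈ 22.638 − 81.347 ≈ -58.709 mcg/mL.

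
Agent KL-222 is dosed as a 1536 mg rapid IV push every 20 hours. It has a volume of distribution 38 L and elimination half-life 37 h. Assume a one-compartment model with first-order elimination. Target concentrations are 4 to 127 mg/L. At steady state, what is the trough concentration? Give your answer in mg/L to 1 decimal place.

τ/t½ = 20/37 ≈ 0.54054, so fraction remaining f = (1/2)^(20/37) ≈ 0.6875.
Each bolus raises the concentration by D/Vd = 1536/38 ≈ 40.421 mg/L.
Steady-state trough Cmin,ss = C₀·f/(1−f) ≈ 40.421 × 0.6875/0.3125 ≈ 88.926 mg/L.
Trough 88.9 mg/L vs MEC 4 mg/L: adequate.

88.9 mg/L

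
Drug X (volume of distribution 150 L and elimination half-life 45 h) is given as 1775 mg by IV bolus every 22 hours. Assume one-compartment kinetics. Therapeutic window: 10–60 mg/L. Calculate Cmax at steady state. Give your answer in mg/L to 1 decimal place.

41.2 mg/L

k = ln2/t½ = ln2/45 ≈ 0.015403 h⁻¹; fraction remaining f = e^(−kτ) = e^(−0.015403×22) ≈ 0.7126.
Accumulation ratio R = 1/(1 − f) ≈ 1/0.2874 ≈ 3.4795.
Each bolus raises the concentration by D/Vd = 1775/150 ≈ 11.833 mg/L.
Steady-state peak Cmax,ss = C₀·R ≈ 11.833 × 3.4795 ≈ 41.173 mg/L.
Peak 41.2 mg/L vs MTC 60 mg/L: below toxic threshold.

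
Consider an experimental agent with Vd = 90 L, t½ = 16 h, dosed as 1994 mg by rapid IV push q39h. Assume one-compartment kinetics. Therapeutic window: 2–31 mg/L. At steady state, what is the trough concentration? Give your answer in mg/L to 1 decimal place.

5.0 mg/L

Over one 39-h interval, 39/16 ≈ 2.4375 half-lives elapse, leaving f ≈ 0.1846 of each dose.
At steady state, accumulation factor R = 1/(1 − e^(−kτ)) ≈ 1.2264.
Each bolus raises the concentration by D/Vd = 1994/90 ≈ 22.156 mg/L.
Steady-state peak Cmax,ss = C₀·R ≈ 22.156 × 1.2264 ≈ 27.172 mg/L.
One interval later, Cmin,ss = Cmax,ss·e^(−kτ) ≈ 27.172 × 0.1846 ≈ 5.016 mg/L.
Trough 5.0 mg/L vs MEC 2 mg/L: adequate.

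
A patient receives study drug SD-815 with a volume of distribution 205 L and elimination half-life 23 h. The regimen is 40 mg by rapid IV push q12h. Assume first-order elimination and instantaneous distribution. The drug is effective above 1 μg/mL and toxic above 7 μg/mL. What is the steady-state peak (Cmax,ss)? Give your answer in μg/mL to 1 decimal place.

τ/t½ = 12/23 ≈ 0.52174, so fraction remaining f = (1/2)^(12/23) ≈ 0.6965.
At steady state, accumulation factor R = 1/(1 − e^(−kτ)) ≈ 3.2949.
Single-dose peak C₀ = D/Vd = 40/205 ≈ 0.195 μg/mL.
Cmax,ss = C₀/(1 − f) ≈ 0.195/0.3035 ≈ 0.643 μg/mL.
Peak 0.6 μg/mL vs MTC 7 μg/mL: below toxic threshold.

0.6 μg/mL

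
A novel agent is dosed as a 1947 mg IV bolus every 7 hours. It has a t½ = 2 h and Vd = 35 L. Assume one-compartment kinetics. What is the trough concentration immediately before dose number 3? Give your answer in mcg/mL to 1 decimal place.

5.4 mcg/mL

f = (1/2)^(τ/t½) = (1/2)^(7/2) ≈ 0.0884.
C₀ = D/Vd = 1947/35 ≈ 55.629 mcg/mL.
Before the 3rd dose, 2 doses have been given. Superposition: Cmin = C₀·(f + f²).
≈ 55.629 × (0.0884 + 0.0078) ≈ 55.629 × 0.0962 ≈ 5.352 mcg/mL.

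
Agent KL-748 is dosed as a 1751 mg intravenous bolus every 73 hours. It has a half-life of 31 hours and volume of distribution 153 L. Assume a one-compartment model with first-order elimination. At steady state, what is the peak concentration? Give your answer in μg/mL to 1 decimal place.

Over one 73-h interval, 73/31 ≈ 2.3548 half-lives elapse, leaving f ≈ 0.1955 of each dose.
At steady state, accumulation factor R = 1/(1 − e^(−kτ)) ≈ 1.2430.
Each bolus raises the concentration by D/Vd = 1751/153 ≈ 11.444 μg/mL.
Steady-state peak Cmax,ss = C₀·R ≈ 11.444 × 1.2430 ≈ 14.225 μg/mL.

14.2 μg/mL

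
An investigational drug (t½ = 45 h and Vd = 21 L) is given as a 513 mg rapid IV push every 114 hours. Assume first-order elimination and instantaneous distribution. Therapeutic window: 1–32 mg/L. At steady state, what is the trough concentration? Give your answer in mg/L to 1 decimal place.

Over one 114-h interval, 114/45 ≈ 2.5333 half-lives elapse, leaving f ≈ 0.1727 of each dose.
Accumulation ratio R = 1/(1 − f) ≈ 1/0.8273 ≈ 1.2088.
Single-dose peak C₀ = D/Vd = 513/21 ≈ 24.429 mg/L.
Steady-state peak Cmax,ss = C₀·R ≈ 24.429 × 1.2088 ≈ 29.530 mg/L.
One interval later, Cmin,ss = Cmax,ss·e^(−kτ) ≈ 29.530 × 0.1727 ≈ 5.100 mg/L.
Trough 5.1 mg/L vs MEC 1 mg/L: adequate.

5.1 mg/L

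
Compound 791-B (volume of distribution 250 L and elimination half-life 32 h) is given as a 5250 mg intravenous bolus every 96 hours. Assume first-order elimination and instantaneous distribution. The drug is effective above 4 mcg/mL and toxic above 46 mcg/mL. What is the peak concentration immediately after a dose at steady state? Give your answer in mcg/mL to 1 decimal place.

The dosing interval is 3 half-lives, so f = 2^(−3) = 0.125.
At steady state, R = 1/(1 − 0.125) = 8/7.
Single-dose peak C₀ = D/Vd = 5250/250 = 21 mcg/mL.
Steady-state peak Cmax,ss = C₀·R = 21 × 8/7 ≈ 24.000 mcg/mL.
Peak 24.0 mcg/mL vs MTC 46 mcg/mL: below toxic threshold.

24.0 mcg/mL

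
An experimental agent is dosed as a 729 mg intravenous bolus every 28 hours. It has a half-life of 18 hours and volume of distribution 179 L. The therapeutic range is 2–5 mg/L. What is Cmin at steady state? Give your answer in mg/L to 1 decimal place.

τ/t½ = 28/18 ≈ 1.5556, so fraction remaining f = (1/2)^(28/18) ≈ 0.3402.
Accumulation ratio R = 1/(1 − f) ≈ 1/0.6598 ≈ 1.5156.
Single-dose peak C₀ = D/Vd = 729/179 ≈ 4.073 mg/L.
Cmax,ss = C₀/(1 − f) ≈ 4.073/0.6598 ≈ 6.173 mg/L.
One interval later, Cmin,ss = Cmax,ss·e^(−kτ) ≈ 6.173 × 0.3402 ≈ 2.100 mg/L.
Trough 2.1 mg/L vs MEC 2 mg/L: adequate.

2.1 mg/L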